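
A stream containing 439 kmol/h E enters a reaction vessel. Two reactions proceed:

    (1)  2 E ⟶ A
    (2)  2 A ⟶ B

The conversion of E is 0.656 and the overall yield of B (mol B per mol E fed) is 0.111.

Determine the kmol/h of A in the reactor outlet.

Conversion of E: E consumed = 2ξ₁ = 0.656 × 439 → ξ₁ = 144 kmol/h.
Yield of B: 1ξ₂ / 439 = 0.111 → ξ₂ = 48.73 kmol/h.
Outlet amounts (n = n₀ + Σ ν·ξ):
  E: 439 − 2(144) = 151
  A: 0 + 1(144) − 2(48.73) = 46.53
  B: 0 + 1(48.73) = 48.73

46.5 kmol/h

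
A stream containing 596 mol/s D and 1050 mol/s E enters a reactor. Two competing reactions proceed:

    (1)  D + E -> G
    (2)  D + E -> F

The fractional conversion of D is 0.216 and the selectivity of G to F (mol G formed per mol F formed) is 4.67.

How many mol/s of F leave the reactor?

Conversion of D: D consumed = 0.216 × 596 = 128.7 mol/s = 1ξ₁ + 1ξ₂.
Selectivity: 1ξ₁ / (1ξ₂) = 4.67 → ξ₁ = 4.67 ξ₂.
Substitute: (1·4.67 + 1) ξ₂ = 128.7 → ξ₂ = 22.7 mol/s, ξ₁ = 106 mol/s.
Outlet amounts (n = n₀ + Σ ν·ξ):
  D: 596 − 1(106) − 1(22.7) = 467.3
  E: 1050 − 1(106) − 1(22.7) = 921.3
  G: 0 + 1(106) = 106
  F: 0 + 1(22.7) = 22.7

22.7 mol/s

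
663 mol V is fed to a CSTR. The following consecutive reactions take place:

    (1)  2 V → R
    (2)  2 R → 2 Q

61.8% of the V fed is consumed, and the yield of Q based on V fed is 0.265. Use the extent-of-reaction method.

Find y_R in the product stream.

0.0637

Conversion of V: V consumed = 2ξ₁ = 0.618 × 663 → ξ₁ = 204.9 mol.
Yield of Q: 2ξ₂ / 663 = 0.265 → ξ₂ = 87.85 mol.
Outlet amounts (n = n₀ + Σ ν·ξ):
  V: 663 − 2(204.9) = 253.3
  R: 0 + 1(204.9) − 2(87.85) = 29.17
  Q: 0 + 2(87.85) = 175.7
Total out = 458.1 mol; y_R = 29.17 / 458.1 = 0.06368.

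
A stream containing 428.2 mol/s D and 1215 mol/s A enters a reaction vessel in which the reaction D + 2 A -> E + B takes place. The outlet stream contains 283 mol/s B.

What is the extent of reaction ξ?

ξ = 283 mol/s

For B: n = n₀ + 1ξ → 283 = 0 + 1ξ, giving ξ = 283 mol/s.
Outlet amounts (n = n₀ + ν ξ):
  D: 428.2 − 1(283) = 145.2
  A: 1215 − 2(283) = 649
  E: 0 + 1(283) = 283
  B: 0 + 1(283) = 283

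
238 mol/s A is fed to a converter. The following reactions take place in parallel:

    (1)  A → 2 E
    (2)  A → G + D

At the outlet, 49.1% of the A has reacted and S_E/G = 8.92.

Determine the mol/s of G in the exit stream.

Conversion of A: A consumed = 0.491 × 238 = 116.9 mol/s = 1ξ₁ + 1ξ₂.
Selectivity: 2ξ₁ / (1ξ₂) = 8.92 → ξ₁ = 4.46 ξ₂.
Substitute: (1·4.46 + 1) ξ₂ = 116.9 → ξ₂ = 21.4 mol/s, ξ₁ = 95.46 mol/s.
Outlet amounts (n = n₀ + Σ ν·ξ):
  A: 238 − 1(95.46) − 1(21.4) = 121.1
  E: 0 + 2(95.46) = 190.9
  G: 0 + 1(21.4) = 21.4
  D: 0 + 1(21.4) = 21.4

21.4 mol/s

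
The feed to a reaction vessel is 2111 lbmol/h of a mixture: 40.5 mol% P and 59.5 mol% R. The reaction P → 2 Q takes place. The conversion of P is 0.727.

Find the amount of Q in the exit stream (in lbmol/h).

P reacted = 0.727 × 855 = 621.6 lbmol/h; ν_P = −1, so ξ = 621.6/1 = 621.6 lbmol/h.
Outlet amounts (n = n₀ + ν ξ):
  P: 855 − 1(621.6) = 233.4
  Q: 0 + 2(621.6) = 1243
  R: 1256 (inert)

1240 lbmol/h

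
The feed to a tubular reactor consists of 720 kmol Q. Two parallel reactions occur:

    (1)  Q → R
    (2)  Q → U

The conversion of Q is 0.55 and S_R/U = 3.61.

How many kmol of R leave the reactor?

310 kmol

Conversion of Q: Q consumed = 0.55 × 720 = 396 kmol = 1ξ₁ + 1ξ₂.
Selectivity: 1ξ₁ / (1ξ₂) = 3.61 → ξ₁ = 3.61 ξ₂.
Substitute: (1·3.61 + 1) ξ₂ = 396 → ξ₂ = 85.9 kmol, ξ₁ = 310.1 kmol.
Outlet amounts (n = n₀ + Σ ν·ξ):
  Q: 720 − 1(310.1) − 1(85.9) = 324
  R: 0 + 1(310.1) = 310.1
  U: 0 + 1(85.9) = 85.9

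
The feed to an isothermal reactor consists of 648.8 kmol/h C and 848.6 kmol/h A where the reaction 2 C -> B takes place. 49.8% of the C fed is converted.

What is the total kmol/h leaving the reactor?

1340 kmol/h

C reacted = 0.498 × 648.8 = 323.1 kmol/h; ν_C = −2, so ξ = 323.1/2 = 161.6 kmol/h.
Outlet amounts (n = n₀ + ν ξ):
  C: 648.8 − 2(161.6) = 325.7
  B: 0 + 1(161.6) = 161.6
  A: 848.6 (inert)
Total out = 325.7 + 161.6 + 848.6 = 1336 kmol/h.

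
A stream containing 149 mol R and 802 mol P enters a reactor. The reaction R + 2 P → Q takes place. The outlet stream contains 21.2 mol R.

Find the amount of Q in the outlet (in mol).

128 mol

For R: n = n₀ − 1ξ → 21.2 = 149 − 1ξ, giving ξ = 127.8 mol.
Outlet amounts (n = n₀ + ν ξ):
  R: 149 − 1(127.8) = 21.2
  P: 802 − 2(127.8) = 546.4
  Q: 0 + 1(127.8) = 127.8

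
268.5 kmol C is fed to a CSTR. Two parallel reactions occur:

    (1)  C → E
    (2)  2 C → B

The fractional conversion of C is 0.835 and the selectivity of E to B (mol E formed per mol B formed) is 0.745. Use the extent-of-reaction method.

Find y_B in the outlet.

Conversion of C: C consumed = 0.835 × 268.5 = 224.2 kmol = 1ξ₁ + 2ξ₂.
Selectivity: 1ξ₁ / (1ξ₂) = 0.745 → ξ₁ = 0.745 ξ₂.
Substitute: (1·0.745 + 2) ξ₂ = 224.2 → ξ₂ = 81.67 kmol, ξ₁ = 60.85 kmol.
Outlet amounts (n = n₀ + Σ ν·ξ):
  C: 268.5 − 1(60.85) − 2(81.67) = 44.3
  E: 0 + 1(60.85) = 60.85
  B: 0 + 1(81.67) = 81.67
Total out = 186.8 kmol; y_B = 81.67 / 186.8 = 0.4372.

0.437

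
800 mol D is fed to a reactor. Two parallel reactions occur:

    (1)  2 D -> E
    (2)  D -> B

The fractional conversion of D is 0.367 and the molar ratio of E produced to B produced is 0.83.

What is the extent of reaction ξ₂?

ξ₂ = 110 mol

Conversion of D: D consumed = 0.367 × 800 = 293.6 mol = 2ξ₁ + 1ξ₂.
Selectivity: 1ξ₁ / (1ξ₂) = 0.83 → ξ₁ = 0.83 ξ₂.
Substitute: (2·0.83 + 1) ξ₂ = 293.6 → ξ₂ = 110.4 mol, ξ₁ = 91.61 mol.
Outlet amounts (n = n₀ + Σ ν·ξ):
  D: 800 − 2(91.61) − 1(110.4) = 506.4
  E: 0 + 1(91.61) = 91.61
  B: 0 + 1(110.4) = 110.4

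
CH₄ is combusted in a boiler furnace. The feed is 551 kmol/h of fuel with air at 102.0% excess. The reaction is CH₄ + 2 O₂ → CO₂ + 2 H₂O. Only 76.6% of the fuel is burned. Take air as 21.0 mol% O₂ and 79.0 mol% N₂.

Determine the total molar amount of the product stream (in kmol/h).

Stoichiometric O₂ = 2 × 551 = 1102 kmol/h; O₂ fed = 1102 × 2.020 = 2226 kmol/h.
N₂ fed = 2226 × 79/21 = 8374 kmol/h.
Fuel reacted = 0.766 × 551 → ξ = 422.1 kmol/h.
Outlet (n = n₀ + ν ξ):
  CH₄: 551 − 1(422.1) = 128.9
  O₂: 2226 − 2(422.1) = 1382
  N₂: 8374 (inert)
  CO₂: 0 + 1(422.1) = 422.1
  H₂O: 0 + 2(422.1) = 844.1
Total out = 128.9 + 1382 + 8374 + 422.1 + 844.1 = 11150 kmol/h.

11200 kmol/h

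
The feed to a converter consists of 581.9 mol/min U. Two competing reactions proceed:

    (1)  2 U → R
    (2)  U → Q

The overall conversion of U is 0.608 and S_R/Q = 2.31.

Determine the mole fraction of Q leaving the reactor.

0.144

Conversion of U: U consumed = 0.608 × 581.9 = 353.8 mol/min = 2ξ₁ + 1ξ₂.
Selectivity: 1ξ₁ / (1ξ₂) = 2.31 → ξ₁ = 2.31 ξ₂.
Substitute: (2·2.31 + 1) ξ₂ = 353.8 → ξ₂ = 62.95 mol/min, ξ₁ = 145.4 mol/min.
Outlet amounts (n = n₀ + Σ ν·ξ):
  U: 581.9 − 2(145.4) − 1(62.95) = 228.1
  R: 0 + 1(145.4) = 145.4
  Q: 0 + 1(62.95) = 62.95
Total out = 436.5 mol/min; y_Q = 62.95 / 436.5 = 0.1442.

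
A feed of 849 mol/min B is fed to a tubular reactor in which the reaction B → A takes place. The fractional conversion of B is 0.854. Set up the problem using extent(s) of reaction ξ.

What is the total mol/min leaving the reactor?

849 mol/min

B reacted = 0.854 × 849 = 725 mol/min; ν_B = −1, so ξ = 725/1 = 725 mol/min.
Outlet amounts (n = n₀ + ν ξ):
  B: 849 − 1(725) = 124
  A: 0 + 1(725) = 725
Total out = 124 + 725 = 849 mol/min.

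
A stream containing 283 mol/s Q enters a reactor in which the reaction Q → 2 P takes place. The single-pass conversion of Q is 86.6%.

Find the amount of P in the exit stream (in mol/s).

Q reacted = 0.866 × 283 = 245.1 mol/s; ν_Q = −1, so ξ = 245.1/1 = 245.1 mol/s.
Outlet amounts (n = n₀ + ν ξ):
  Q: 283 − 1(245.1) = 37.92
  P: 0 + 2(245.1) = 490.2

490 mol/s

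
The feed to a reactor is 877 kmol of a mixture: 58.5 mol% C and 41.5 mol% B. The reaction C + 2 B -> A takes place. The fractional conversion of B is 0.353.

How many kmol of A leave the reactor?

64.2 kmol

B reacted = 0.353 × 364 = 128.5 kmol; ν_B = −2, so ξ = 128.5/2 = 64.24 kmol.
Outlet amounts (n = n₀ + ν ξ):
  C: 513 − 1(64.24) = 448.8
  B: 364 − 2(64.24) = 235.5
  A: 0 + 1(64.24) = 64.24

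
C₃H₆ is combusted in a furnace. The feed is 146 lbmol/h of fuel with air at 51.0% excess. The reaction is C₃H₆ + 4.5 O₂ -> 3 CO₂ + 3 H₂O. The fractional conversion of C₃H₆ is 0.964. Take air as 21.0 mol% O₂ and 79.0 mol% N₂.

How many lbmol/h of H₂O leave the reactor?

422 lbmol/h

Stoichiometric O₂ = 4.5 × 146 = 657 lbmol/h; O₂ fed = 657 × 1.510 = 992.1 lbmol/h.
N₂ fed = 992.1 × 79/21 = 3732 lbmol/h.
Fuel reacted = 0.964 × 146 → ξ = 140.7 lbmol/h.
Outlet (n = n₀ + ν ξ):
  C₃H₆: 146 − 1(140.7) = 5.256
  O₂: 992.1 − 4.5(140.7) = 358.7
  N₂: 3732 (inert)
  CO₂: 0 + 3(140.7) = 422.2
  H₂O: 0 + 3(140.7) = 422.2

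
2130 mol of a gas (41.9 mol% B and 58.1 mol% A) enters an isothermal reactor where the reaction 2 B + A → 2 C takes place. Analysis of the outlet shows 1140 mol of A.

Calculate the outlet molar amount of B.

697 mol

For A: n = n₀ − 1ξ → 1140 = 1238 − 1ξ, giving ξ = 97.53 mol.
Outlet amounts (n = n₀ + ν ξ):
  B: 892.5 − 2(97.53) = 697.4
  A: 1238 − 1(97.53) = 1140
  C: 0 + 2(97.53) = 195.1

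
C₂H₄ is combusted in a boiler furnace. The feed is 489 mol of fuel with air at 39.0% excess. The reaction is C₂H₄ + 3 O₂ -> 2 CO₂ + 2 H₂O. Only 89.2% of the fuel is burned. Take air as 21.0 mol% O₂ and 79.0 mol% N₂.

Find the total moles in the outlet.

Stoichiometric O₂ = 3 × 489 = 1467 mol; O₂ fed = 1467 × 1.390 = 2039 mol.
N₂ fed = 2039 × 79/21 = 7671 mol.
Fuel reacted = 0.892 × 489 → ξ = 436.2 mol.
Outlet (n = n₀ + ν ξ):
  C₂H₄: 489 − 1(436.2) = 52.81
  O₂: 2039 − 3(436.2) = 730.6
  N₂: 7671 (inert)
  CO₂: 0 + 2(436.2) = 872.4
  H₂O: 0 + 2(436.2) = 872.4
Total out = 52.81 + 730.6 + 7671 + 872.4 + 872.4 = 10200 mol.

10200 mol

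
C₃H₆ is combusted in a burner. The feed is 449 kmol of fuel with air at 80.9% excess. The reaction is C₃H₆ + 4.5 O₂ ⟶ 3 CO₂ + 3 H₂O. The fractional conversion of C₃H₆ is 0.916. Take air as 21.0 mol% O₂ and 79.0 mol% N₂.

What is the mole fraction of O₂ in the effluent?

Stoichiometric O₂ = 4.5 × 449 = 2020 kmol; O₂ fed = 2020 × 1.809 = 3655 kmol.
N₂ fed = 3655 × 79/21 = 13750 kmol.
Fuel reacted = 0.916 × 449 → ξ = 411.3 kmol.
Outlet (n = n₀ + ν ξ):
  C₃H₆: 449 − 1(411.3) = 37.72
  O₂: 3655 − 4.5(411.3) = 1804
  N₂: 13750 (inert)
  CO₂: 0 + 3(411.3) = 1234
  H₂O: 0 + 3(411.3) = 1234
Total out = 18060 kmol; y_O₂ = 1804 / 18060 = 0.09991.

0.0999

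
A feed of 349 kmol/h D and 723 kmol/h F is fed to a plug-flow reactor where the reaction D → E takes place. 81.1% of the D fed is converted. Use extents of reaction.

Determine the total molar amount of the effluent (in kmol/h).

1070 kmol/h

D reacted = 0.811 × 349 = 283 kmol/h; ν_D = −1, so ξ = 283/1 = 283 kmol/h.
Outlet amounts (n = n₀ + ν ξ):
  D: 349 − 1(283) = 65.96
  E: 0 + 1(283) = 283
  F: 723 (inert)
Total out = 65.96 + 283 + 723 = 1072 kmol/h.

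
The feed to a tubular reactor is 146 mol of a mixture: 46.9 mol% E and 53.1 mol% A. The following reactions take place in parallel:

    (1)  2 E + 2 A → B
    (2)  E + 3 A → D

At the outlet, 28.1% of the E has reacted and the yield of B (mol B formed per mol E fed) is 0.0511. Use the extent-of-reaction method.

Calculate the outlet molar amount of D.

Yield of B: 1ξ₁ / 68.47 = 0.0511 → ξ₁ = 3.499 mol.
Conversion of E: 2ξ₁ + 1ξ₂ = 0.281 × 68.47 = 19.24 → ξ₂ = 12.24 mol.
Outlet amounts (n = n₀ + Σ ν·ξ):
  E: 68.47 − 2(3.499) − 1(12.24) = 49.23
  A: 77.53 − 2(3.499) − 3(12.24) = 33.8
  B: 0 + 1(3.499) = 3.499
  D: 0 + 1(12.24) = 12.24

12.2 mol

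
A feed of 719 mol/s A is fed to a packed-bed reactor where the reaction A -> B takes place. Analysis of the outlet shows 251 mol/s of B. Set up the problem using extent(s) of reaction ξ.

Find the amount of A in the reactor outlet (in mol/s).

For B: n = n₀ + 1ξ → 251 = 0 + 1ξ, giving ξ = 251 mol/s.
Outlet amounts (n = n₀ + ν ξ):
  A: 719 − 1(251) = 468
  B: 0 + 1(251) = 251

468 mol/s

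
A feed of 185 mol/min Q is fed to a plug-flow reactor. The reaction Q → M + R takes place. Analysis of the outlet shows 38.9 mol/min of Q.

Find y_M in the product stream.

For Q: n = n₀ − 1ξ → 38.9 = 185 − 1ξ, giving ξ = 146.1 mol/min.
Outlet amounts (n = n₀ + ν ξ):
  Q: 185 − 1(146.1) = 38.9
  M: 0 + 1(146.1) = 146.1
  R: 0 + 1(146.1) = 146.1
Total out = 331.1 mol/min; y_M = 146.1 / 331.1 = 0.4413.

0.441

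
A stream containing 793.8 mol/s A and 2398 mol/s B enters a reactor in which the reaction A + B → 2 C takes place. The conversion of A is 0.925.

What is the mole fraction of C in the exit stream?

A reacted = 0.925 × 793.8 = 734.3 mol/s; ν_A = −1, so ξ = 734.3/1 = 734.3 mol/s.
Outlet amounts (n = n₀ + ν ξ):
  A: 793.8 − 1(734.3) = 59.53
  B: 2398 − 1(734.3) = 1664
  C: 0 + 2(734.3) = 1469
Total out = 3192 mol/s; y_C = 1469 / 3192 = 0.4601.

0.46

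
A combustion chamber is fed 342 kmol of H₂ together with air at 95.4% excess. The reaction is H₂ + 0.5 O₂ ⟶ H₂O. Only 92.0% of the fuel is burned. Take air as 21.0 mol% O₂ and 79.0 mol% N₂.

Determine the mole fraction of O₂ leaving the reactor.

Stoichiometric O₂ = 0.5 × 342 = 171 kmol; O₂ fed = 171 × 1.954 = 334.1 kmol.
N₂ fed = 334.1 × 79/21 = 1257 kmol.
Fuel reacted = 0.92 × 342 → ξ = 314.6 kmol.
Outlet (n = n₀ + ν ξ):
  H₂: 342 − 1(314.6) = 27.36
  O₂: 334.1 − 0.5(314.6) = 176.8
  N₂: 1257 (inert)
  H₂O: 0 + 1(314.6) = 314.6
Total out = 1776 kmol; y_O₂ = 176.8 / 1776 = 0.09957.

0.0996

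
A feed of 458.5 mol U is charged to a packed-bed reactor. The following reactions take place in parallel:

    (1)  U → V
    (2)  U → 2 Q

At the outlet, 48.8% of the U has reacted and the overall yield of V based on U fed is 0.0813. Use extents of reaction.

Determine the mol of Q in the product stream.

Yield of V: 1ξ₁ / 458.5 = 0.0813 → ξ₁ = 37.28 mol.
Conversion of U: 1ξ₁ + 1ξ₂ = 0.488 × 458.5 = 223.7 → ξ₂ = 186.5 mol.
Outlet amounts (n = n₀ + Σ ν·ξ):
  U: 458.5 − 1(37.28) − 1(186.5) = 234.8
  V: 0 + 1(37.28) = 37.28
  Q: 0 + 2(186.5) = 372.9

373 mol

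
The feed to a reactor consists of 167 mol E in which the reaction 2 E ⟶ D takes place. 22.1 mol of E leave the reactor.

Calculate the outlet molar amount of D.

For E: n = n₀ − 2ξ → 22.1 = 167 − 2ξ, giving ξ = 72.45 mol.
Outlet amounts (n = n₀ + ν ξ):
  E: 167 − 2(72.45) = 22.1
  D: 0 + 1(72.45) = 72.45

72.5 mol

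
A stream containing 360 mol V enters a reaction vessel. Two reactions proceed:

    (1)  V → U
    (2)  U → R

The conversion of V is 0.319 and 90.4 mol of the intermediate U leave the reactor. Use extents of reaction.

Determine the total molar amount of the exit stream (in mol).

360 mol

Conversion of V: V consumed = 1ξ₁ = 0.319 × 360 → ξ₁ = 114.8 mol.
U balance: n_U = 0 + 1ξ₁ − 1ξ₂ = 90.4 → ξ₂ = (1·114.8 − 90.4)/1 = 24.44 mol.
Outlet amounts (n = n₀ + Σ ν·ξ):
  V: 360 − 1(114.8) = 245.2
  U: 0 + 1(114.8) − 1(24.44) = 90.4
  R: 0 + 1(24.44) = 24.44
Total out = 245.2 + 90.4 + 24.44 = 360 mol.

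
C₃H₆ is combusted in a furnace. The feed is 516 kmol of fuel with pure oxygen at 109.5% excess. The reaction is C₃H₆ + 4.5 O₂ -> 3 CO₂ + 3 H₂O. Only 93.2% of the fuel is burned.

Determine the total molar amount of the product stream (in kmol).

5620 kmol

Stoichiometric O₂ = 4.5 × 516 = 2322 kmol; O₂ fed = 2322 × 2.095 = 4865 kmol.
Fuel reacted = 0.932 × 516 → ξ = 480.9 kmol.
Outlet (n = n₀ + ν ξ):
  C₃H₆: 516 − 1(480.9) = 35.09
  O₂: 4865 − 4.5(480.9) = 2700
  CO₂: 0 + 3(480.9) = 1443
  H₂O: 0 + 3(480.9) = 1443
Total out = 35.09 + 2700 + 1443 + 1443 = 5621 kmol.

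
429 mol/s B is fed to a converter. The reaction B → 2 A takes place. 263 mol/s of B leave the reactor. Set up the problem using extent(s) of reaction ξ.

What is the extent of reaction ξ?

For B: n = n₀ − 1ξ → 263 = 429 − 1ξ, giving ξ = 166 mol/s.
Outlet amounts (n = n₀ + ν ξ):
  B: 429 − 1(166) = 263
  A: 0 + 2(166) = 332

ξ = 166 mol/s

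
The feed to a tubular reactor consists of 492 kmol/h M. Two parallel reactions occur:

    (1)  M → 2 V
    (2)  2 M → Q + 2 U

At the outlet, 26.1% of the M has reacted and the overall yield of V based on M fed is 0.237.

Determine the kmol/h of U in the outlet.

Yield of V: 2ξ₁ / 492 = 0.237 → ξ₁ = 58.3 kmol/h.
Conversion of M: 1ξ₁ + 2ξ₂ = 0.261 × 492 = 128.4 → ξ₂ = 35.06 kmol/h.
Outlet amounts (n = n₀ + Σ ν·ξ):
  M: 492 − 1(58.3) − 2(35.06) = 363.6
  V: 0 + 2(58.3) = 116.6
  Q: 0 + 1(35.06) = 35.06
  U: 0 + 2(35.06) = 70.11

70.1 kmol/h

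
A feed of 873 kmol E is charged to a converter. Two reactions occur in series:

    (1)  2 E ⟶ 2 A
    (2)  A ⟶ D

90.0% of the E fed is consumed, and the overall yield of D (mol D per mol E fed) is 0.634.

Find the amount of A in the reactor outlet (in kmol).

Conversion of E: E consumed = 2ξ₁ = 0.9 × 873 → ξ₁ = 392.9 kmol.
Yield of D: 1ξ₂ / 873 = 0.634 → ξ₂ = 553.5 kmol.
Outlet amounts (n = n₀ + Σ ν·ξ):
  E: 873 − 2(392.9) = 87.3
  A: 0 + 2(392.9) − 1(553.5) = 232.2
  D: 0 + 1(553.5) = 553.5

232 kmol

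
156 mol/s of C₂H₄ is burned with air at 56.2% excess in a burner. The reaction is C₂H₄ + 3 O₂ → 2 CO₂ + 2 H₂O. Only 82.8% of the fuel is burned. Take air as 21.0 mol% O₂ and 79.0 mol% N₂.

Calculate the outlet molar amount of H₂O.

258 mol/s

Stoichiometric O₂ = 3 × 156 = 468 mol/s; O₂ fed = 468 × 1.562 = 731 mol/s.
N₂ fed = 731 × 79/21 = 2750 mol/s.
Fuel reacted = 0.828 × 156 → ξ = 129.2 mol/s.
Outlet (n = n₀ + ν ξ):
  C₂H₄: 156 − 1(129.2) = 26.83
  O₂: 731 − 3(129.2) = 343.5
  N₂: 2750 (inert)
  CO₂: 0 + 2(129.2) = 258.3
  H₂O: 0 + 2(129.2) = 258.3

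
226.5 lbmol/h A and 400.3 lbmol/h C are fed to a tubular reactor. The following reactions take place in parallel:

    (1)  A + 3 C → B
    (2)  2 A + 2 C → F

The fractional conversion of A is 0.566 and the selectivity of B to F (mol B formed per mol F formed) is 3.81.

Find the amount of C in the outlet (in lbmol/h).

Conversion of A: A consumed = 0.566 × 226.5 = 128.2 lbmol/h = 1ξ₁ + 2ξ₂.
Selectivity: 1ξ₁ / (1ξ₂) = 3.81 → ξ₁ = 3.81 ξ₂.
Substitute: (1·3.81 + 2) ξ₂ = 128.2 → ξ₂ = 22.07 lbmol/h, ξ₁ = 84.07 lbmol/h.
Outlet amounts (n = n₀ + Σ ν·ξ):
  A: 226.5 − 1(84.07) − 2(22.07) = 98.3
  C: 400.3 − 3(84.07) − 2(22.07) = 104
  B: 0 + 1(84.07) = 84.07
  F: 0 + 1(22.07) = 22.07

104 lbmol/h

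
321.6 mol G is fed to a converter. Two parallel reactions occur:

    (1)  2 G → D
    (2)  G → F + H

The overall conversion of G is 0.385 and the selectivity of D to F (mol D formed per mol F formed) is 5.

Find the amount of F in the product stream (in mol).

11.3 mol

Conversion of G: G consumed = 0.385 × 321.6 = 123.8 mol = 2ξ₁ + 1ξ₂.
Selectivity: 1ξ₁ / (1ξ₂) = 5 → ξ₁ = 5 ξ₂.
Substitute: (2·5 + 1) ξ₂ = 123.8 → ξ₂ = 11.26 mol, ξ₁ = 56.28 mol.
Outlet amounts (n = n₀ + Σ ν·ξ):
  G: 321.6 − 2(56.28) − 1(11.26) = 197.8
  D: 0 + 1(56.28) = 56.28
  F: 0 + 1(11.26) = 11.26
  H: 0 + 1(11.26) = 11.26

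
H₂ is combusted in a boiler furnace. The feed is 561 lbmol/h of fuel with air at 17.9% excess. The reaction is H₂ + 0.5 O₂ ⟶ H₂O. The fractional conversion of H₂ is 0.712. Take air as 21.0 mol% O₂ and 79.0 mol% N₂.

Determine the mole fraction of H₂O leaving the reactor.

0.206

Stoichiometric O₂ = 0.5 × 561 = 280.5 lbmol/h; O₂ fed = 280.5 × 1.179 = 330.7 lbmol/h.
N₂ fed = 330.7 × 79/21 = 1244 lbmol/h.
Fuel reacted = 0.712 × 561 → ξ = 399.4 lbmol/h.
Outlet (n = n₀ + ν ξ):
  H₂: 561 − 1(399.4) = 161.6
  O₂: 330.7 − 0.5(399.4) = 131
  N₂: 1244 (inert)
  H₂O: 0 + 1(399.4) = 399.4
Total out = 1936 lbmol/h; y_H₂O = 399.4 / 1936 = 0.2063.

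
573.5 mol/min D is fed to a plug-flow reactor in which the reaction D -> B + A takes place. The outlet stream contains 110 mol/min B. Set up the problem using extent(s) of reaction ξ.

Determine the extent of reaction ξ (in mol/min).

For B: n = n₀ + 1ξ → 110 = 0 + 1ξ, giving ξ = 110 mol/min.
Outlet amounts (n = n₀ + ν ξ):
  D: 573.5 − 1(110) = 463.5
  B: 0 + 1(110) = 110
  A: 0 + 1(110) = 110

ξ = 110 mol/min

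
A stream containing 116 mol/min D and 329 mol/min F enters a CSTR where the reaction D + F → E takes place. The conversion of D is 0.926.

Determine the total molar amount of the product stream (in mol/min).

338 mol/min

D reacted = 0.926 × 116 = 107.4 mol/min; ν_D = −1, so ξ = 107.4/1 = 107.4 mol/min.
Outlet amounts (n = n₀ + ν ξ):
  D: 116 − 1(107.4) = 8.584
  F: 329 − 1(107.4) = 221.6
  E: 0 + 1(107.4) = 107.4
Total out = 8.584 + 221.6 + 107.4 = 337.6 mol/min.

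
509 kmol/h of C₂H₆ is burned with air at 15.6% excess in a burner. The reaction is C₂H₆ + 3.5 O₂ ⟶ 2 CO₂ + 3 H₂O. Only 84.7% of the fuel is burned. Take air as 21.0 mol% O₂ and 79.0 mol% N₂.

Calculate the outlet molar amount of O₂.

550 kmol/h

Stoichiometric O₂ = 3.5 × 509 = 1782 kmol/h; O₂ fed = 1782 × 1.156 = 2059 kmol/h.
N₂ fed = 2059 × 79/21 = 7747 kmol/h.
Fuel reacted = 0.847 × 509 → ξ = 431.1 kmol/h.
Outlet (n = n₀ + ν ξ):
  C₂H₆: 509 − 1(431.1) = 77.88
  O₂: 2059 − 3.5(431.1) = 550.5
  N₂: 7747 (inert)
  CO₂: 0 + 2(431.1) = 862.2
  H₂O: 0 + 3(431.1) = 1293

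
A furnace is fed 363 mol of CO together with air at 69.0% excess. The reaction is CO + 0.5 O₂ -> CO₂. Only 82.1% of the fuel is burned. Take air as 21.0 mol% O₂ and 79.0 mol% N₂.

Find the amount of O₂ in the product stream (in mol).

158 mol

Stoichiometric O₂ = 0.5 × 363 = 181.5 mol; O₂ fed = 181.5 × 1.690 = 306.7 mol.
N₂ fed = 306.7 × 79/21 = 1154 mol.
Fuel reacted = 0.821 × 363 → ξ = 298 mol.
Outlet (n = n₀ + ν ξ):
  CO: 363 − 1(298) = 64.98
  O₂: 306.7 − 0.5(298) = 157.7
  N₂: 1154 (inert)
  CO₂: 0 + 1(298) = 298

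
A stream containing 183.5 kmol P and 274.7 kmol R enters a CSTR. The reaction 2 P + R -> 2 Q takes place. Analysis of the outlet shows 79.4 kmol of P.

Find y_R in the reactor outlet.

For P: n = n₀ − 2ξ → 79.4 = 183.5 − 2ξ, giving ξ = 52.05 kmol.
Outlet amounts (n = n₀ + ν ξ):
  P: 183.5 − 2(52.05) = 79.4
  R: 274.7 − 1(52.05) = 222.6
  Q: 0 + 2(52.05) = 104.1
Total out = 406.1 kmol; y_R = 222.6 / 406.1 = 0.5482.

0.548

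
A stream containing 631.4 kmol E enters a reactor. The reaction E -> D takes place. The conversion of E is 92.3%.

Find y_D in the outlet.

0.923

E reacted = 0.923 × 631.4 = 582.8 kmol; ν_E = −1, so ξ = 582.8/1 = 582.8 kmol.
Outlet amounts (n = n₀ + ν ξ):
  E: 631.4 − 1(582.8) = 48.62
  D: 0 + 1(582.8) = 582.8
Total out = 631.4 kmol; y_D = 582.8 / 631.4 = 0.923.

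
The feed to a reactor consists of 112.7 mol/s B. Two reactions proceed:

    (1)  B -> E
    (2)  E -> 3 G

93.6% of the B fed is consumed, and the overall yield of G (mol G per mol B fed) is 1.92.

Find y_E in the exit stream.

0.13

Conversion of B: B consumed = 1ξ₁ = 0.936 × 112.7 → ξ₁ = 105.5 mol/s.
Yield of G: 3ξ₂ / 112.7 = 1.92 → ξ₂ = 72.13 mol/s.
Outlet amounts (n = n₀ + Σ ν·ξ):
  B: 112.7 − 1(105.5) = 7.213
  E: 0 + 1(105.5) − 1(72.13) = 33.36
  G: 0 + 3(72.13) = 216.4
Total out = 257 mol/s; y_E = 33.36 / 257 = 0.1298.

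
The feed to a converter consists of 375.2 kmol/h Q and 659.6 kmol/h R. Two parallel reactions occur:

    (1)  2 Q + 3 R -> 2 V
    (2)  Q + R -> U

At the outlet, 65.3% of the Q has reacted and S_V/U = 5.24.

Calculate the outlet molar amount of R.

Conversion of Q: Q consumed = 0.653 × 375.2 = 245 kmol/h = 2ξ₁ + 1ξ₂.
Selectivity: 2ξ₁ / (1ξ₂) = 5.24 → ξ₁ = 2.62 ξ₂.
Substitute: (2·2.62 + 1) ξ₂ = 245 → ξ₂ = 39.26 kmol/h, ξ₁ = 102.9 kmol/h.
Outlet amounts (n = n₀ + Σ ν·ξ):
  Q: 375.2 − 2(102.9) − 1(39.26) = 130.2
  R: 659.6 − 3(102.9) − 1(39.26) = 311.7
  V: 0 + 2(102.9) = 205.7
  U: 0 + 1(39.26) = 39.26

312 kmol/h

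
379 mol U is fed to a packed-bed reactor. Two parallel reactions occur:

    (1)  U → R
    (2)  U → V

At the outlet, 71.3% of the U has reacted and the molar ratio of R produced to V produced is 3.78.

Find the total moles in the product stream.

379 mol

Conversion of U: U consumed = 0.713 × 379 = 270.2 mol = 1ξ₁ + 1ξ₂.
Selectivity: 1ξ₁ / (1ξ₂) = 3.78 → ξ₁ = 3.78 ξ₂.
Substitute: (1·3.78 + 1) ξ₂ = 270.2 → ξ₂ = 56.53 mol, ξ₁ = 213.7 mol.
Outlet amounts (n = n₀ + Σ ν·ξ):
  U: 379 − 1(213.7) − 1(56.53) = 108.8
  R: 0 + 1(213.7) = 213.7
  V: 0 + 1(56.53) = 56.53
Total out = 108.8 + 213.7 + 56.53 = 379 mol.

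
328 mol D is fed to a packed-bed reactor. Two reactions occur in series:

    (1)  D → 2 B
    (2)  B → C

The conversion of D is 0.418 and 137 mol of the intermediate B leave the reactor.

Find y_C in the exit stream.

Conversion of D: D consumed = 1ξ₁ = 0.418 × 328 → ξ₁ = 137.1 mol.
B balance: n_B = 0 + 2ξ₁ − 1ξ₂ = 137 → ξ₂ = (2·137.1 − 137)/1 = 137.2 mol.
Outlet amounts (n = n₀ + Σ ν·ξ):
  D: 328 − 1(137.1) = 190.9
  B: 0 + 2(137.1) − 1(137.2) = 137
  C: 0 + 1(137.2) = 137.2
Total out = 465.1 mol; y_C = 137.2 / 465.1 = 0.295.

0.295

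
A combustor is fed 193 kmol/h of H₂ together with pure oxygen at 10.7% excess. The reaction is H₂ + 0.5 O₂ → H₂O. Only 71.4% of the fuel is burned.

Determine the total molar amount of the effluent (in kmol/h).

231 kmol/h

Stoichiometric O₂ = 0.5 × 193 = 96.5 kmol/h; O₂ fed = 96.5 × 1.107 = 106.8 kmol/h.
Fuel reacted = 0.714 × 193 → ξ = 137.8 kmol/h.
Outlet (n = n₀ + ν ξ):
  H₂: 193 − 1(137.8) = 55.2
  O₂: 106.8 − 0.5(137.8) = 37.92
  H₂O: 0 + 1(137.8) = 137.8
Total out = 55.2 + 37.92 + 137.8 = 230.9 kmol/h.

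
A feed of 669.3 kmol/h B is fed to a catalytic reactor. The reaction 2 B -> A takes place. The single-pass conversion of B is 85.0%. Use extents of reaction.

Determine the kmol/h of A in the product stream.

B reacted = 0.85 × 669.3 = 568.9 kmol/h; ν_B = −2, so ξ = 568.9/2 = 284.5 kmol/h.
Outlet amounts (n = n₀ + ν ξ):
  B: 669.3 − 2(284.5) = 100.4
  A: 0 + 1(284.5) = 284.5

284 kmol/h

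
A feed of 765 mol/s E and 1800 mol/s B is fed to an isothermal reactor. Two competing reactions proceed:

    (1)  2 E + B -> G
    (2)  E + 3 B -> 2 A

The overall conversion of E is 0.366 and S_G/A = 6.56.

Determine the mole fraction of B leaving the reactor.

0.718

Conversion of E: E consumed = 0.366 × 765 = 280 mol/s = 2ξ₁ + 1ξ₂.
Selectivity: 1ξ₁ / (2ξ₂) = 6.56 → ξ₁ = 13.12 ξ₂.
Substitute: (2·13.12 + 1) ξ₂ = 280 → ξ₂ = 10.28 mol/s, ξ₁ = 134.9 mol/s.
Outlet amounts (n = n₀ + Σ ν·ξ):
  E: 765 − 2(134.9) − 1(10.28) = 485
  B: 1800 − 1(134.9) − 3(10.28) = 1634
  G: 0 + 1(134.9) = 134.9
  A: 0 + 2(10.28) = 20.56
Total out = 2275 mol/s; y_B = 1634 / 2275 = 0.7185.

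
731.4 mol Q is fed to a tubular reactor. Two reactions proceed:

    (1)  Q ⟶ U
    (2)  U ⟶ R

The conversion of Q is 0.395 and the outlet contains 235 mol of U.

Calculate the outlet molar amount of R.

53.9 mol

Conversion of Q: Q consumed = 1ξ₁ = 0.395 × 731.4 → ξ₁ = 288.9 mol.
U balance: n_U = 0 + 1ξ₁ − 1ξ₂ = 235 → ξ₂ = (1·288.9 − 235)/1 = 53.9 mol.
Outlet amounts (n = n₀ + Σ ν·ξ):
  Q: 731.4 − 1(288.9) = 442.5
  U: 0 + 1(288.9) − 1(53.9) = 235
  R: 0 + 1(53.9) = 53.9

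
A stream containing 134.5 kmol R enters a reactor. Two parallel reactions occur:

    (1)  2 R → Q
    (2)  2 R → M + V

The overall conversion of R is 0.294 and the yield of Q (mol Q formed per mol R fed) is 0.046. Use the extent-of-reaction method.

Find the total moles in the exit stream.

128 kmol

Yield of Q: 1ξ₁ / 134.5 = 0.046 → ξ₁ = 6.187 kmol.
Conversion of R: 2ξ₁ + 2ξ₂ = 0.294 × 134.5 = 39.54 → ξ₂ = 13.58 kmol.
Outlet amounts (n = n₀ + Σ ν·ξ):
  R: 134.5 − 2(6.187) − 2(13.58) = 94.96
  Q: 0 + 1(6.187) = 6.187
  M: 0 + 1(13.58) = 13.58
  V: 0 + 1(13.58) = 13.58
Total out = 94.96 + 6.187 + 13.58 + 13.58 = 128.3 kmol.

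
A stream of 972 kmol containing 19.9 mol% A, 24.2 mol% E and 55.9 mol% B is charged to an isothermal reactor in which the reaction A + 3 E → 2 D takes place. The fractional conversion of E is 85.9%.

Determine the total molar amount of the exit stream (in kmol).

837 kmol

E reacted = 0.859 × 235.2 = 202.1 kmol; ν_E = −3, so ξ = 202.1/3 = 67.35 kmol.
Outlet amounts (n = n₀ + ν ξ):
  A: 193.4 − 1(67.35) = 126.1
  E: 235.2 − 3(67.35) = 33.17
  D: 0 + 2(67.35) = 134.7
  B: 543.3 (inert)
Total out = 126.1 + 33.17 + 134.7 + 543.3 = 837.3 kmol.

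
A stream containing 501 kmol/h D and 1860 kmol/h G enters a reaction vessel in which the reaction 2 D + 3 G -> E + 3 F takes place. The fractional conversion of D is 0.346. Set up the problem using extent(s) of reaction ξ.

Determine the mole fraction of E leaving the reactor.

0.0381

D reacted = 0.346 × 501 = 173.3 kmol/h; ν_D = −2, so ξ = 173.3/2 = 86.67 kmol/h.
Outlet amounts (n = n₀ + ν ξ):
  D: 501 − 2(86.67) = 327.7
  G: 1860 − 3(86.67) = 1600
  E: 0 + 1(86.67) = 86.67
  F: 0 + 3(86.67) = 260
Total out = 2274 kmol/h; y_E = 86.67 / 2274 = 0.03811.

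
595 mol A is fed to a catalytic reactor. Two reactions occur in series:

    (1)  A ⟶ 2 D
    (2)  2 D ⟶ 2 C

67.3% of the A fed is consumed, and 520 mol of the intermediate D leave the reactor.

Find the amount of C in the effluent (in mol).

281 mol

Conversion of A: A consumed = 1ξ₁ = 0.673 × 595 → ξ₁ = 400.4 mol.
D balance: n_D = 0 + 2ξ₁ − 2ξ₂ = 520 → ξ₂ = (2·400.4 − 520)/2 = 140.4 mol.
Outlet amounts (n = n₀ + Σ ν·ξ):
  A: 595 − 1(400.4) = 194.6
  D: 0 + 2(400.4) − 2(140.4) = 520
  C: 0 + 2(140.4) = 280.9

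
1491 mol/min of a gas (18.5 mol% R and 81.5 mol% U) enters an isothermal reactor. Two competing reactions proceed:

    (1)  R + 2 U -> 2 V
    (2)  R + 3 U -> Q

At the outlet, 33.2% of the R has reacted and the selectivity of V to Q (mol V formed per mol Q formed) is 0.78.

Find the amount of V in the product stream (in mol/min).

51.4 mol/min

Conversion of R: R consumed = 0.332 × 275.8 = 91.58 mol/min = 1ξ₁ + 1ξ₂.
Selectivity: 2ξ₁ / (1ξ₂) = 0.78 → ξ₁ = 0.39 ξ₂.
Substitute: (1·0.39 + 1) ξ₂ = 91.58 → ξ₂ = 65.88 mol/min, ξ₁ = 25.69 mol/min.
Outlet amounts (n = n₀ + Σ ν·ξ):
  R: 275.8 − 1(25.69) − 1(65.88) = 184.3
  U: 1215 − 2(25.69) − 3(65.88) = 966.1
  V: 0 + 2(25.69) = 51.39
  Q: 0 + 1(65.88) = 65.88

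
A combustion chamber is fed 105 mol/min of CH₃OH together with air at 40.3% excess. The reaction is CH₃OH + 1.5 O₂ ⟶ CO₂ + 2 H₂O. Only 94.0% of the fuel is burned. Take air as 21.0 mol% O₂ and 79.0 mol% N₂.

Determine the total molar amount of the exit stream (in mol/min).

1210 mol/min

Stoichiometric O₂ = 1.5 × 105 = 157.5 mol/min; O₂ fed = 157.5 × 1.403 = 221 mol/min.
N₂ fed = 221 × 79/21 = 831.3 mol/min.
Fuel reacted = 0.94 × 105 → ξ = 98.7 mol/min.
Outlet (n = n₀ + ν ξ):
  CH₃OH: 105 − 1(98.7) = 6.3
  O₂: 221 − 1.5(98.7) = 72.92
  N₂: 831.3 (inert)
  CO₂: 0 + 1(98.7) = 98.7
  H₂O: 0 + 2(98.7) = 197.4
Total out = 6.3 + 72.92 + 831.3 + 98.7 + 197.4 = 1207 mol/min.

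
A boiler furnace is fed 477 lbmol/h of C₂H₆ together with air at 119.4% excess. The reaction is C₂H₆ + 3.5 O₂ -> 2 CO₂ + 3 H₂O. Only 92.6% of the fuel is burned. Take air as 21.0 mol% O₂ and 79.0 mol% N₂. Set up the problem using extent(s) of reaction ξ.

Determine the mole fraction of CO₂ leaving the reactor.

0.0487

Stoichiometric O₂ = 3.5 × 477 = 1670 lbmol/h; O₂ fed = 1670 × 2.194 = 3663 lbmol/h.
N₂ fed = 3663 × 79/21 = 13780 lbmol/h.
Fuel reacted = 0.926 × 477 → ξ = 441.7 lbmol/h.
Outlet (n = n₀ + ν ξ):
  C₂H₆: 477 − 1(441.7) = 35.3
  O₂: 3663 − 3.5(441.7) = 2117
  N₂: 13780 (inert)
  CO₂: 0 + 2(441.7) = 883.4
  H₂O: 0 + 3(441.7) = 1325
Total out = 18140 lbmol/h; y_CO₂ = 883.4 / 18140 = 0.0487.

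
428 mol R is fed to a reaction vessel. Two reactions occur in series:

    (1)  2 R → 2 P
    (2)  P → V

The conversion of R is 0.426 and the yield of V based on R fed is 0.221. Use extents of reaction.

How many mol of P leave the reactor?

Conversion of R: R consumed = 2ξ₁ = 0.426 × 428 → ξ₁ = 91.16 mol.
Yield of V: 1ξ₂ / 428 = 0.221 → ξ₂ = 94.59 mol.
Outlet amounts (n = n₀ + Σ ν·ξ):
  R: 428 − 2(91.16) = 245.7
  P: 0 + 2(91.16) − 1(94.59) = 87.74
  V: 0 + 1(94.59) = 94.59

87.7 mol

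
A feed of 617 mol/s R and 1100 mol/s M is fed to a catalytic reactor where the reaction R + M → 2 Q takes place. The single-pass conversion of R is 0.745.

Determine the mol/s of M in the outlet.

640 mol/s

R reacted = 0.745 × 617 = 459.7 mol/s; ν_R = −1, so ξ = 459.7/1 = 459.7 mol/s.
Outlet amounts (n = n₀ + ν ξ):
  R: 617 − 1(459.7) = 157.3
  M: 1100 − 1(459.7) = 640.3
  Q: 0 + 2(459.7) = 919.3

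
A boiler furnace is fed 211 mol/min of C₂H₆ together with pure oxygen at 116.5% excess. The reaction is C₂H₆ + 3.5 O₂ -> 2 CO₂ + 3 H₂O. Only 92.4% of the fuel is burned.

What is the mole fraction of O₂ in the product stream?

Stoichiometric O₂ = 3.5 × 211 = 738.5 mol/min; O₂ fed = 738.5 × 2.165 = 1599 mol/min.
Fuel reacted = 0.924 × 211 → ξ = 195 mol/min.
Outlet (n = n₀ + ν ξ):
  C₂H₆: 211 − 1(195) = 16.04
  O₂: 1599 − 3.5(195) = 916.5
  CO₂: 0 + 2(195) = 389.9
  H₂O: 0 + 3(195) = 584.9
Total out = 1907 mol/min; y_O₂ = 916.5 / 1907 = 0.4805.

0.481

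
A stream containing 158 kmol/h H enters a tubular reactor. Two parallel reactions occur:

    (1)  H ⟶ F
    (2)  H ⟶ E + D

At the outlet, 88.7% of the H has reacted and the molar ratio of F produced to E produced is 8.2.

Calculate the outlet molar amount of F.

125 kmol/h

Conversion of H: H consumed = 0.887 × 158 = 140.1 kmol/h = 1ξ₁ + 1ξ₂.
Selectivity: 1ξ₁ / (1ξ₂) = 8.2 → ξ₁ = 8.2 ξ₂.
Substitute: (1·8.2 + 1) ξ₂ = 140.1 → ξ₂ = 15.23 kmol/h, ξ₁ = 124.9 kmol/h.
Outlet amounts (n = n₀ + Σ ν·ξ):
  H: 158 − 1(124.9) − 1(15.23) = 17.85
  F: 0 + 1(124.9) = 124.9
  E: 0 + 1(15.23) = 15.23
  D: 0 + 1(15.23) = 15.23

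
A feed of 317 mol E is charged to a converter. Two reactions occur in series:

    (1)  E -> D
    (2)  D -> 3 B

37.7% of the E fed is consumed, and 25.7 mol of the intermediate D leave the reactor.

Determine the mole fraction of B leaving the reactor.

Conversion of E: E consumed = 1ξ₁ = 0.377 × 317 → ξ₁ = 119.5 mol.
D balance: n_D = 0 + 1ξ₁ − 1ξ₂ = 25.7 → ξ₂ = (1·119.5 − 25.7)/1 = 93.81 mol.
Outlet amounts (n = n₀ + Σ ν·ξ):
  E: 317 − 1(119.5) = 197.5
  D: 0 + 1(119.5) − 1(93.81) = 25.7
  B: 0 + 3(93.81) = 281.4
Total out = 504.6 mol; y_B = 281.4 / 504.6 = 0.5577.

0.558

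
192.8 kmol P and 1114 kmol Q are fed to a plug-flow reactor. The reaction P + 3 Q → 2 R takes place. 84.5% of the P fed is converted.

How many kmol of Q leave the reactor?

P reacted = 0.845 × 192.8 = 162.9 kmol; ν_P = −1, so ξ = 162.9/1 = 162.9 kmol.
Outlet amounts (n = n₀ + ν ξ):
  P: 192.8 − 1(162.9) = 29.88
  Q: 1114 − 3(162.9) = 625.3
  R: 0 + 2(162.9) = 325.8

625 kmol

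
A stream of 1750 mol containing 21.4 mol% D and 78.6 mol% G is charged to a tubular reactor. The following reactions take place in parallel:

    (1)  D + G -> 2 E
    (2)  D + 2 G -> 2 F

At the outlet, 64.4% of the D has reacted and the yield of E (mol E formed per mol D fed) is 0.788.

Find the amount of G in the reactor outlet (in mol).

1040 mol

Yield of E: 2ξ₁ / 374.5 = 0.788 → ξ₁ = 147.6 mol.
Conversion of D: 1ξ₁ + 1ξ₂ = 0.644 × 374.5 = 241.2 → ξ₂ = 93.62 mol.
Outlet amounts (n = n₀ + Σ ν·ξ):
  D: 374.5 − 1(147.6) − 1(93.62) = 133.3
  G: 1376 − 1(147.6) − 2(93.62) = 1041
  E: 0 + 2(147.6) = 295.1
  F: 0 + 2(93.62) = 187.2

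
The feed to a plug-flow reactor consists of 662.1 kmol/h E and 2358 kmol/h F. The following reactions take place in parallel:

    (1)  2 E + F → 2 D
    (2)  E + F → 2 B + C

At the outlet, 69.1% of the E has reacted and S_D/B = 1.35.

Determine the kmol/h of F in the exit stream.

2070 kmol/h

Conversion of E: E consumed = 0.691 × 662.1 = 457.5 kmol/h = 2ξ₁ + 1ξ₂.
Selectivity: 2ξ₁ / (2ξ₂) = 1.35 → ξ₁ = 1.35 ξ₂.
Substitute: (2·1.35 + 1) ξ₂ = 457.5 → ξ₂ = 123.7 kmol/h, ξ₁ = 166.9 kmol/h.
Outlet amounts (n = n₀ + Σ ν·ξ):
  E: 662.1 − 2(166.9) − 1(123.7) = 204.6
  F: 2358 − 1(166.9) − 1(123.7) = 2067
  D: 0 + 2(166.9) = 333.9
  B: 0 + 2(123.7) = 247.3
  C: 0 + 1(123.7) = 123.7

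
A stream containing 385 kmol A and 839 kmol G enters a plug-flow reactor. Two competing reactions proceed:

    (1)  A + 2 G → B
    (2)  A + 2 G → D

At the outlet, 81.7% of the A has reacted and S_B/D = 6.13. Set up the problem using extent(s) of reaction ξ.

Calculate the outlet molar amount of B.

270 kmol

Conversion of A: A consumed = 0.817 × 385 = 314.5 kmol = 1ξ₁ + 1ξ₂.
Selectivity: 1ξ₁ / (1ξ₂) = 6.13 → ξ₁ = 6.13 ξ₂.
Substitute: (1·6.13 + 1) ξ₂ = 314.5 → ξ₂ = 44.12 kmol, ξ₁ = 270.4 kmol.
Outlet amounts (n = n₀ + Σ ν·ξ):
  A: 385 − 1(270.4) − 1(44.12) = 70.46
  G: 839 − 2(270.4) − 2(44.12) = 209.9
  B: 0 + 1(270.4) = 270.4
  D: 0 + 1(44.12) = 44.12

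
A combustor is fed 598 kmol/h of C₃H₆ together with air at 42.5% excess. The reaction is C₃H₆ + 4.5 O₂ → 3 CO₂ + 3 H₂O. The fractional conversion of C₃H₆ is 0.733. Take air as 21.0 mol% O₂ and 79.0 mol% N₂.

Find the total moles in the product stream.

19100 kmol/h

Stoichiometric O₂ = 4.5 × 598 = 2691 kmol/h; O₂ fed = 2691 × 1.425 = 3835 kmol/h.
N₂ fed = 3835 × 79/21 = 14430 kmol/h.
Fuel reacted = 0.733 × 598 → ξ = 438.3 kmol/h.
Outlet (n = n₀ + ν ξ):
  C₃H₆: 598 − 1(438.3) = 159.7
  O₂: 3835 − 4.5(438.3) = 1862
  N₂: 14430 (inert)
  CO₂: 0 + 3(438.3) = 1315
  H₂O: 0 + 3(438.3) = 1315
Total out = 159.7 + 1862 + 14430 + 1315 + 1315 = 19080 kmol/h.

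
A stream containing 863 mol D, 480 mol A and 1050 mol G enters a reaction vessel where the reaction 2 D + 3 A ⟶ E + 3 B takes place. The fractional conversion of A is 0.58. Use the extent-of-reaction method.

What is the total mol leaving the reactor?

A reacted = 0.58 × 480 = 278.4 mol; ν_A = −3, so ξ = 278.4/3 = 92.8 mol.
Outlet amounts (n = n₀ + ν ξ):
  D: 863 − 2(92.8) = 677.4
  A: 480 − 3(92.8) = 201.6
  E: 0 + 1(92.8) = 92.8
  B: 0 + 3(92.8) = 278.4
  G: 1050 (inert)
Total out = 677.4 + 201.6 + 92.8 + 278.4 + 1050 = 2300 mol.

2300 mol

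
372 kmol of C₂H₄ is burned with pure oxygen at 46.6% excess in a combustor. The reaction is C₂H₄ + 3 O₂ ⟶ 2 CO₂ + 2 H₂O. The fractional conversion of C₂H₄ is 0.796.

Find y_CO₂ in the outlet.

0.295

Stoichiometric O₂ = 3 × 372 = 1116 kmol; O₂ fed = 1116 × 1.466 = 1636 kmol.
Fuel reacted = 0.796 × 372 → ξ = 296.1 kmol.
Outlet (n = n₀ + ν ξ):
  C₂H₄: 372 − 1(296.1) = 75.89
  O₂: 1636 − 3(296.1) = 747.7
  CO₂: 0 + 2(296.1) = 592.2
  H₂O: 0 + 2(296.1) = 592.2
Total out = 2008 kmol; y_CO₂ = 592.2 / 2008 = 0.2949.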